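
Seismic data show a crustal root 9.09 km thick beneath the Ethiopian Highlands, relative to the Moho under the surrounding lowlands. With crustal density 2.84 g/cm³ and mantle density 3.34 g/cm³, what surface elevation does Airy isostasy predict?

Balancing pressure at the compensation depth: ρ_c h = (ρ_m − ρ_c) r.
h = r (ρ_m − ρ_c) / ρ_c = 9.09 km × (3.34 − 2.84) / 2.84 = 1.6 km.

1.6 km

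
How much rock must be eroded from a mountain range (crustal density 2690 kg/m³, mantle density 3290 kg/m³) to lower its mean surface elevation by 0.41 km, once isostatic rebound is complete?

2.25 km

Net drop Δ = e − u = e − e ρ_c/ρ_m = e (ρ_m − ρ_c)/ρ_m.
e = Δ ρ_m/(ρ_m − ρ_c) = 0.41 km × 3290/600 = 2.25 km.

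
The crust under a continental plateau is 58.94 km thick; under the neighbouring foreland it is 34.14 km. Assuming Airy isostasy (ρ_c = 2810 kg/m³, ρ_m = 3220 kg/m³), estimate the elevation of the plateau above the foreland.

Excess crust Δ = 58.94 km − 34.14 km = 24.8 km, split between elevation h and root r with h + r = Δ.
Airy balance ρ_c h = (ρ_m − ρ_c) r gives r = h ρ_c/(ρ_m − ρ_c), so h (1 + ρ_c/(ρ_m − ρ_c)) = Δ, i.e. h = Δ (ρ_m − ρ_c)/ρ_m.
h = 24.8 km × 410/3220 = 3.16 km.

3.16 km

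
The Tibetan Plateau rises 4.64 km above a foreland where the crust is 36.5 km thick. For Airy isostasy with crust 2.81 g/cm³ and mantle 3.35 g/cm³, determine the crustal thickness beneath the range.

Root depth r = h ρ_c / (ρ_m − ρ_c) = 4.64 km × 2.81 / 0.54 = 24.15 km.
Total thickness = T + h + r = 36.5 km + 4.64 km + 24.15 km = 65.3 km.

65.3 km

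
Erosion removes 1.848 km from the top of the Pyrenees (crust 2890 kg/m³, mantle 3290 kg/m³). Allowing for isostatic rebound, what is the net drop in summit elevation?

Rebound u = e ρ_c/ρ_m = 1.848 km × 2890/3290 = 1.623 km.
Net surface drop = e − u = 1.848 km − 1.623 km = e (ρ_m − ρ_c)/ρ_m = 0.225 km.

0.225 km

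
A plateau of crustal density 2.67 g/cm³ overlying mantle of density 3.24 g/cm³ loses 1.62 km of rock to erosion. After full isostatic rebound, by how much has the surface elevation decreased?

Rebound u = e ρ_c/ρ_m = 1.62 km × 2.67/3.24 = 1.335 km.
Net surface drop = e − u = 1.62 km − 1.335 km = e (ρ_m − ρ_c)/ρ_m = 0.285 km.

0.285 km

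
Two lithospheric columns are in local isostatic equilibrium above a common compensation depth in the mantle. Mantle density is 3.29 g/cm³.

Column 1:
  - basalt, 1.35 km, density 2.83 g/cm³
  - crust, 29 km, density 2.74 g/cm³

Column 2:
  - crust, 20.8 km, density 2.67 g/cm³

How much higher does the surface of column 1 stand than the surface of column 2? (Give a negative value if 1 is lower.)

1.12 km

For any compensation level in the mantle, the mantle terms cancel and isostasy reduces to e = (Σt_1 − Σt_2) − (Σ(ρt)_1 − Σ(ρt)_2) / ρ_m.
Σt_1 = 30.35 km; Σt_2 = 20.8 km; Σ(ρt)_1 = 83.2805; Σ(ρt)_2 = 55.536 (in km·g/cm³).
e = (30.35 − 20.8) − (83.2805 − 55.536) / 3.29 = 1.12 km.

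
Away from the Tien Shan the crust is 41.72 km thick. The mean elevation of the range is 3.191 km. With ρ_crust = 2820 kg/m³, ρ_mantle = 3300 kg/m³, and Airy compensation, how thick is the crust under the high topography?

63.7 km

Root depth r = h ρ_c / (ρ_m − ρ_c) = 3.191 km × 2820 / 480 = 18.75 km.
Total thickness = T + h + r = 41.72 km + 3.191 km + 18.75 km = 63.7 km.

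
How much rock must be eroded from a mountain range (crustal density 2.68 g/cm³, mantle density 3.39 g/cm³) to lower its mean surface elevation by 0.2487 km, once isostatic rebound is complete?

Net drop Δ = e − u = e − e ρ_c/ρ_m = e (ρ_m − ρ_c)/ρ_m.
e = Δ ρ_m/(ρ_m − ρ_c) = 0.2487 km × 3.39/0.71 = 1.19 km.

1.19 km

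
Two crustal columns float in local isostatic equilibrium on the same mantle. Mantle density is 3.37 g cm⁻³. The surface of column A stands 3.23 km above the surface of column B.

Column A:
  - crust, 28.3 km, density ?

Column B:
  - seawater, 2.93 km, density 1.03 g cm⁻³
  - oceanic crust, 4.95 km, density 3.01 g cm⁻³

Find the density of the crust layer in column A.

Take the compensation level at the base of the deeper column (depth z_c below the surface of column A) and equate Σ ρ_i t_i down to z_c; mantle fills any gap and the z_c terms cancel.
Column A: 28.3×ρ + (z_c − 28.3)×3.37
Column B: 3.23×0 + 2.93×1.03 + 4.95×3.01 + (z_c − 3.23 − 7.88)×3.37
The z_c×3.37 term appears on both sides and cancels. Collect the known terms of each column as K = Σ(ρt)_known − 3.37 × (depth of known layers): K_A = 0 − 3.37×28.3 = −95.371; K_B = 17.9174 − 3.37×(3.23 + 7.88) = −19.5233.
Balance: K_A + 28.3×ρ = K_B, so ρ = (K_B − K_A)/28.3 = 75.8477/28.3 = 2.68 g cm⁻³.

2.68 g cm⁻³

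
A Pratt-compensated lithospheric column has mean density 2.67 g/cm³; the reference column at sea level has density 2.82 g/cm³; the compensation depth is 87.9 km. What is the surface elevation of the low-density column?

4.94 km

ρ_ref D = ρ (D + h) → h = D (ρ_ref − ρ)/ρ.
h = 87.9 km × (2.82 − 2.67)/2.67 = 4.94 km.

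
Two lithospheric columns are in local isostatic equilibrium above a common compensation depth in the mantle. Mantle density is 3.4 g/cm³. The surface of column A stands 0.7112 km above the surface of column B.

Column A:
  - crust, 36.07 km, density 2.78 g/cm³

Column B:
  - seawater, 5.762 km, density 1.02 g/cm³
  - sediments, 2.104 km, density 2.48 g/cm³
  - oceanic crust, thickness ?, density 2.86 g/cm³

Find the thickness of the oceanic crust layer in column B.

Take the compensation level at the base of the deeper column (depth z_c below the surface of column A) and equate Σ ρ_i t_i down to z_c; mantle fills any gap and the z_c terms cancel.
Column A: 36.07×2.78 + (z_c − 36.07)×3.4
Column B: 0.7112×0 + 5.762×1.02 + 2.104×2.48 + x×2.86 + (z_c − 0.7112 − 7.866 − x)×3.4
The z_c×3.4 term appears on both sides and cancels. Collect the known terms of each column as K = Σ(ρt)_known − 3.4 × (depth of known layers): K_A = 100.2746 − 3.4×36.07 = −22.3634; K_B = 11.09516 − 3.4×(0.7112 + 7.866) = −18.06732.
Balance: K_A = K_B − x×(3.4 − 2.86), so x = (K_B − K_A)/(3.4 − 2.86) = 4.29608/0.54 = 7.96 km.

7.96 km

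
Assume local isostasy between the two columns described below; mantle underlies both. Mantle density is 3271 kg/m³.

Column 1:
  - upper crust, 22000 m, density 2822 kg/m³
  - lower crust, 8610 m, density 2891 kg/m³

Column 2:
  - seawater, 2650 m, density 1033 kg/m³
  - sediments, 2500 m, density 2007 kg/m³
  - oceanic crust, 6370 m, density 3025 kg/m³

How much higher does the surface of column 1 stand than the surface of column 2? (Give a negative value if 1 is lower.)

762 m

For any compensation level in the mantle, the mantle terms cancel and isostasy reduces to e = (Σt_1 − Σt_2) − (Σ(ρt)_1 − Σ(ρt)_2) / ρ_m.
Σt_1 = 30610 m; Σt_2 = 11520 m; Σ(ρt)_1 = 86975510; Σ(ρt)_2 = 27024200 (in m·kg/m³).
e = (30610 − 11520) − (86975510 − 27024200) / 3271 = 762 m.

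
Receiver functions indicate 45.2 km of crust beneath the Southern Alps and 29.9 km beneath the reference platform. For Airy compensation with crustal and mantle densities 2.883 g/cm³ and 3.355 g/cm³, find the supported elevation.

Excess crust Δ = 45.2 km − 29.9 km = 15.3 km, split between elevation h and root r with h + r = Δ.
Airy balance ρ_c h = (ρ_m − ρ_c) r gives r = h ρ_c/(ρ_m − ρ_c), so h (1 + ρ_c/(ρ_m − ρ_c)) = Δ, i.e. h = Δ (ρ_m − ρ_c)/ρ_m.
h = 15.3 km × 0.472/3.355 = 2.15 km.

2.15 km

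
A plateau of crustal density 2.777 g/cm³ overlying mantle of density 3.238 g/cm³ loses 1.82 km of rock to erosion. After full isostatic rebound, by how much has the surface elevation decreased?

0.259 km

Rebound u = e ρ_c/ρ_m = 1.82 km × 2.777/3.238 = 1.561 km.
Net surface drop = e − u = 1.82 km − 1.561 km = e (ρ_m − ρ_c)/ρ_m = 0.259 km.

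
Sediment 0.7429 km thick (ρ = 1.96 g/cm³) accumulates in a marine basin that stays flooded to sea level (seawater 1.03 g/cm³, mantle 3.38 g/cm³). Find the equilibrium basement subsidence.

Submarine loading: the sediment displaces seawater, and the subsidence is in turn flooded, so s (ρ_m − ρ_w) = t (ρ_sed − ρ_w).
s = 0.7429 km × (1.96 − 1.03) / (3.38 − 1.03) = 0.294 km.

0.294 km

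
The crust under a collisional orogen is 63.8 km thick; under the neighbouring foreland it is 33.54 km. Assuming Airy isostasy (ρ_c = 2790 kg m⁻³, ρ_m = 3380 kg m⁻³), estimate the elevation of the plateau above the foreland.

Excess crust Δ = 63.8 km − 33.54 km = 30.26 km, split between elevation h and root r with h + r = Δ.
Airy balance ρ_c h = (ρ_m − ρ_c) r gives r = h ρ_c/(ρ_m − ρ_c), so h (1 + ρ_c/(ρ_m − ρ_c)) = Δ, i.e. h = Δ (ρ_m − ρ_c)/ρ_m.
h = 30.26 km × 590/3380 = 5.28 km.

5.28 km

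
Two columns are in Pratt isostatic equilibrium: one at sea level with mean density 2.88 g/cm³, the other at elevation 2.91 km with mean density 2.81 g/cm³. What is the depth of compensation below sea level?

ρ_ref D = ρ (D + h) → D (ρ_ref − ρ) = ρ h.
D = ρ h/(ρ_ref − ρ) = 2.81 × 2.91 km/(2.88 − 2.81) = 117 km.

117 km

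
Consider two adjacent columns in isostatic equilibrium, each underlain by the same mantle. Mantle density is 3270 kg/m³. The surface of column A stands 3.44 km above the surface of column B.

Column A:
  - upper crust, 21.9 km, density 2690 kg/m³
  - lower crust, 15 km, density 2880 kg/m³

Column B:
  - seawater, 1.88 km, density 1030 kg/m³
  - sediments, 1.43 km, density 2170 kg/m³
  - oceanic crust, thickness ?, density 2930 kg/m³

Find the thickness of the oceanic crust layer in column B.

4.47 km

Take the compensation level at the base of the deeper column (depth z_c below the surface of column A) and equate Σ ρ_i t_i down to z_c; mantle fills any gap and the z_c terms cancel.
Column A: 21.9×2690 + 15×2880 + (z_c − 36.9)×3270
Column B: 3.44×0 + 1.88×1030 + 1.43×2170 + x×2930 + (z_c − 3.44 − 3.31 − x)×3270
The z_c×3270 term appears on both sides and cancels. Collect the known terms of each column as K = Σ(ρt)_known − 3270 × (depth of known layers): K_A = 102111 − 3270×36.9 = −18552; K_B = 5039.5 − 3270×(3.44 + 3.31) = −17033.
Balance: K_A = K_B − x×(3270 − 2930), so x = (K_B − K_A)/(3270 − 2930) = 1519/340 = 4.47 km.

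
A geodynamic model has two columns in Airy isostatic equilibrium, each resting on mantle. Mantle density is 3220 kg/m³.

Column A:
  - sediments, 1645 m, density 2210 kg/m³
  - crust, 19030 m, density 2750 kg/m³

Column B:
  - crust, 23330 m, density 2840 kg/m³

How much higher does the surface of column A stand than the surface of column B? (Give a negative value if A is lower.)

For any compensation level in the mantle, the mantle terms cancel and isostasy reduces to e = (Σt_A − Σt_B) − (Σ(ρt)_A − Σ(ρt)_B) / ρ_m.
Σt_A = 20675 m; Σt_B = 23330 m; Σ(ρt)_A = 55967950; Σ(ρt)_B = 66257200 (in m·kg/m³).
e = (20675 − 23330) − (55967950 − 66257200) / 3220 = 540 m.

540 m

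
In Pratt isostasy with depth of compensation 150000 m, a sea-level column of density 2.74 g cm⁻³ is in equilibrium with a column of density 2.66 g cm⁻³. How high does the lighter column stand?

4510 m

ρ_ref D = ρ (D + h) → h = D (ρ_ref − ρ)/ρ.
h = 150000 m × (2.74 − 2.66)/2.66 = 4510 m.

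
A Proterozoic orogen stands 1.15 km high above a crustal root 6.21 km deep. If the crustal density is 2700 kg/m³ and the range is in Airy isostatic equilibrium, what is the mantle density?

Airy balance: ρ_c h = (ρ_m − ρ_c) r → ρ_m = ρ_c (1 + h/r).
ρ_m = 2700 × (1 + 1.15 km/6.21 km) = 3200 kg/m³.

3200 kg/m³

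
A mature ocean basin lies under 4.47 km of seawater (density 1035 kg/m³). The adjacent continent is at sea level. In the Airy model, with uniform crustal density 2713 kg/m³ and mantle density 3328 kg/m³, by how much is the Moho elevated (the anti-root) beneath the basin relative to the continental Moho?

12.2 km

Equating mass per unit area of the two columns: replacing crust with seawater at the top is compensated by replacing crust with mantle at the base: d (ρ_c − ρ_w) = a (ρ_m − ρ_c).
a = d (ρ_c − ρ_w)/(ρ_m − ρ_c) = 4.47 km × 1678/615 = 12.2 km.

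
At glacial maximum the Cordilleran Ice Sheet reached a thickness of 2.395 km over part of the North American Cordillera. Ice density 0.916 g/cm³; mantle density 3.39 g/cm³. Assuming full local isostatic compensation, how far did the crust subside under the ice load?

0.647 km

Equating mass per unit area of the two columns: the ice load ρ_ice t is balanced by mantle displaced below, ρ_m s.
s = t ρ_ice / ρ_m = 2.395 km × 0.916/3.39 = 0.647 km.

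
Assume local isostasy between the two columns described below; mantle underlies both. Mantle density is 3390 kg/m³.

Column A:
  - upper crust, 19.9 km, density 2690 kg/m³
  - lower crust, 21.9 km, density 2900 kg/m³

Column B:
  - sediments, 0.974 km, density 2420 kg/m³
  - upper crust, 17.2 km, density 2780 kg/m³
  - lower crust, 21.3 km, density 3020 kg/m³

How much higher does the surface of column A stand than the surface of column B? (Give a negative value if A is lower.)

1.58 km

For any compensation level in the mantle, the mantle terms cancel and isostasy reduces to e = (Σt_A − Σt_B) − (Σ(ρt)_A − Σ(ρt)_B) / ρ_m.
Σt_A = 41.8 km; Σt_B = 39.474 km; Σ(ρt)_A = 117041; Σ(ρt)_B = 114499.08 (in km·kg/m³).
e = (41.8 − 39.474) − (117041 − 114499.08) / 3390 = 1.58 km.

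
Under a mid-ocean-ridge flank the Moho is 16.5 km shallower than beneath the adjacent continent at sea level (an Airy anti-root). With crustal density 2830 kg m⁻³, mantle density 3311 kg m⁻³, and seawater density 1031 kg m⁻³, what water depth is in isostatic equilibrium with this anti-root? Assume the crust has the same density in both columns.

Replacing a thickness d of crust by seawater at the top must be balanced by replacing crust with mantle at the base: d (ρ_c − ρ_w) = a (ρ_m − ρ_c).
d = a (ρ_m − ρ_c)/(ρ_c − ρ_w) = 16.5 km × 481/1799 = 4.41 km.

4.41 km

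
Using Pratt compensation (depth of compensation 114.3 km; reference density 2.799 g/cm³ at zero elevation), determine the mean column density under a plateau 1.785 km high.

Pratt balance: ρ_ref D = ρ (D + h).
ρ = ρ_ref D/(D + h) = 2.799 × 114.3 km/(114.3 km + 1.785 km) = 2.76 g/cm³.

2.76 g/cm³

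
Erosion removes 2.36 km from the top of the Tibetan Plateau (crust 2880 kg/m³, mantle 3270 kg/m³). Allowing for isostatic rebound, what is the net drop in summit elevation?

0.281 km

Rebound u = e ρ_c/ρ_m = 2.36 km × 2880/3270 = 2.079 km.
Net surface drop = e − u = 2.36 km − 2.079 km = e (ρ_m − ρ_c)/ρ_m = 0.281 km.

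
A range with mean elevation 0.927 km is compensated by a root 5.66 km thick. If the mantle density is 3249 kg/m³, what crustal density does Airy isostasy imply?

2790 kg/m³

ρ_c h = (ρ_m − ρ_c) r → ρ_c (h + r) = ρ_m r → ρ_c = ρ_m r / (h + r).
ρ_c = 3249 × 5.66 km / (0.927 km + 5.66 km) = 2790 kg/m³.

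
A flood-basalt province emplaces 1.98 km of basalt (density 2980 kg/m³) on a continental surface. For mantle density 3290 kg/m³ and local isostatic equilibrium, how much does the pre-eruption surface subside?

Subaerial loading: s = t ρ_load / ρ_m.
s = 1.98 km × 2980/3290 = 1.79 km.

1.79 km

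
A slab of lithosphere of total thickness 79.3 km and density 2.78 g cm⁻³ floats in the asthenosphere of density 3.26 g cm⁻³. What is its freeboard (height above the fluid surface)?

11.7 km

Floating equilibrium: submerged depth d = t ρ_obj/ρ_fluid = 79.3 km × 2.78/3.26 = 67.62 km.
Freeboard = t − d = 79.3 km − 67.62 km = 11.7 km.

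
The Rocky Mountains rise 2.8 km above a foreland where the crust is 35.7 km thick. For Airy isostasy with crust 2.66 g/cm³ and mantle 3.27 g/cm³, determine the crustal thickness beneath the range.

50.7 km

Root depth r = h ρ_c / (ρ_m − ρ_c) = 2.8 km × 2.66 / 0.61 = 12.21 km.
Total thickness = T + h + r = 35.7 km + 2.8 km + 12.21 km = 50.7 km.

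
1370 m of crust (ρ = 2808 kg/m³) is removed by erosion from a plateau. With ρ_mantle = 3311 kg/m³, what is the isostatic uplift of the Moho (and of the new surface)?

Unloading: uplift u = e ρ_c/ρ_m = 1370 m × 2808/3311 = 1160 m.

1160 m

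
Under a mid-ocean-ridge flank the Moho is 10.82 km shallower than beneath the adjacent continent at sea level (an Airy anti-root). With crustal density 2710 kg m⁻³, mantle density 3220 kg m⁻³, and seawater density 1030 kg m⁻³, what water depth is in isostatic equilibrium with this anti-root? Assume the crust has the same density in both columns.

3.28 km

Replacing a thickness d of crust by seawater at the top must be balanced by replacing crust with mantle at the base: d (ρ_c − ρ_w) = a (ρ_m − ρ_c).
d = a (ρ_m − ρ_c)/(ρ_c − ρ_w) = 10.82 km × 510/1680 = 3.28 km.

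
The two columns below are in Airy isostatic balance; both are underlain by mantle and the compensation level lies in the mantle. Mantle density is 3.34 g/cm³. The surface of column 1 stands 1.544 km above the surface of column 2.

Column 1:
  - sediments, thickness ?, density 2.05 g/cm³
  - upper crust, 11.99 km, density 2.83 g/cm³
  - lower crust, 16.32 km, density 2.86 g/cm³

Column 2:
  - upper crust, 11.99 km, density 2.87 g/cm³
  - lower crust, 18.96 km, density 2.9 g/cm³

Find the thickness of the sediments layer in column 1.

Take the compensation level at the base of the deeper column (depth z_c below the surface of column 1) and equate Σ ρ_i t_i down to z_c; mantle fills any gap and the z_c terms cancel.
Column 1: x×2.05 + 11.99×2.83 + 16.32×2.86 + (z_c − 28.31 − x)×3.34
Column 2: 1.544×0 + 11.99×2.87 + 18.96×2.9 + (z_c − 1.544 − 30.95)×3.34
The z_c×3.34 term appears on both sides and cancels. Collect the known terms of each column as K = Σ(ρt)_known − 3.34 × (depth of known layers): K_1 = 80.6069 − 3.34×28.31 = −13.9485; K_2 = 89.3953 − 3.34×(1.544 + 30.95) = −19.13466.
Balance: K_1 − x×(3.34 − 2.05) = K_2, so x = (K_1 − K_2)/(3.34 − 2.05) = 5.18616/1.29 = 4.02 km.

4.02 km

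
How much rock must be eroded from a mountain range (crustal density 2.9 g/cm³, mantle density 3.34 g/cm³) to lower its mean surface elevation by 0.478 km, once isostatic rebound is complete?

Net drop Δ = e − u = e − e ρ_c/ρ_m = e (ρ_m − ρ_c)/ρ_m.
e = Δ ρ_m/(ρ_m − ρ_c) = 0.478 km × 3.34/0.44 = 3.63 km.

3.63 km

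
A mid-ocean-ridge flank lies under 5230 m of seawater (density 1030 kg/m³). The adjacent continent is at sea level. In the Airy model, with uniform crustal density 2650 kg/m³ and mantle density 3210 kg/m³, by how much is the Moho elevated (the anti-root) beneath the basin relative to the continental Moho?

Balancing pressure at the compensation depth: replacing crust with seawater at the top is compensated by replacing crust with mantle at the base: d (ρ_c − ρ_w) = a (ρ_m − ρ_c).
a = d (ρ_c − ρ_w)/(ρ_m − ρ_c) = 5230 m × 1620/560 = 15100 m.

15100 m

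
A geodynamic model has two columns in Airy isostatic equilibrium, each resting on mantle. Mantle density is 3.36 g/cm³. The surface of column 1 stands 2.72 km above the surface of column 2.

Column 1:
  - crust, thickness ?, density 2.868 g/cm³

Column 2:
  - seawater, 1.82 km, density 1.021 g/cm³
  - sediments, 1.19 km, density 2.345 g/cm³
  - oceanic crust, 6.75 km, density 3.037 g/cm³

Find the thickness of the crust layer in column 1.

Take the compensation level at the base of the deeper column (depth z_c below the surface of column 1) and equate Σ ρ_i t_i down to z_c; mantle fills any gap and the z_c terms cancel.
Column 1: x×2.868 + (z_c − 0 − x)×3.36
Column 2: 2.72×0 + 1.82×1.021 + 1.19×2.345 + 6.75×3.037 + (z_c − 2.72 − 9.76)×3.36
The z_c×3.36 term appears on both sides and cancels. Collect the known terms of each column as K = Σ(ρt)_known − 3.36 × (depth of known layers): K_1 = 0 − 3.36×0 = 0; K_2 = 25.14852 − 3.36×(2.72 + 9.76) = −16.78428.
Balance: K_1 − x×(3.36 − 2.868) = K_2, so x = (K_1 − K_2)/(3.36 − 2.868) = 16.7843/0.492 = 34.1 km.

34.1 km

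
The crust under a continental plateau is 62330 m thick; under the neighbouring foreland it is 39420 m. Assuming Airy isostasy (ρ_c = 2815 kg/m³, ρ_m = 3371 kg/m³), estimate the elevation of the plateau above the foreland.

3780 m

Excess crust Δ = 62330 m − 39420 m = 22910 m, split between elevation h and root r with h + r = Δ.
Airy balance ρ_c h = (ρ_m − ρ_c) r gives r = h ρ_c/(ρ_m − ρ_c), so h (1 + ρ_c/(ρ_m − ρ_c)) = Δ, i.e. h = Δ (ρ_m − ρ_c)/ρ_m.
h = 22910 m × 556/3371 = 3780 m.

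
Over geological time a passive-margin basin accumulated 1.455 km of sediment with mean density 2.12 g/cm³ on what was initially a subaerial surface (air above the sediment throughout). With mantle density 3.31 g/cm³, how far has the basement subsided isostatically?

0.932 km

Subaerial load: s = t ρ_sed / ρ_m = 1.455 km × 2.12/3.31 = 0.932 km.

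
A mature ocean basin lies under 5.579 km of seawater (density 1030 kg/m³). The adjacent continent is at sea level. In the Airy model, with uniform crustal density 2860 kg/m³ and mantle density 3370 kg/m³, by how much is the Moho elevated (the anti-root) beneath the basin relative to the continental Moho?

20 km

By Archimedes' principle applied to the lithosphere: replacing crust with seawater at the top is compensated by replacing crust with mantle at the base: d (ρ_c − ρ_w) = a (ρ_m − ρ_c).
a = d (ρ_c − ρ_w)/(ρ_m − ρ_c) = 5.579 km × 1830/510 = 20 km.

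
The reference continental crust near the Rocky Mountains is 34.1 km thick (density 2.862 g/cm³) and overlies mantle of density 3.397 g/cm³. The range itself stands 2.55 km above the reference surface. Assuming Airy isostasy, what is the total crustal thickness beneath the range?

50.3 km

Root depth r = h ρ_c / (ρ_m − ρ_c) = 2.55 km × 2.862 / 0.535 = 13.64 km.
Total thickness = T + h + r = 34.1 km + 2.55 km + 13.64 km = 50.3 km.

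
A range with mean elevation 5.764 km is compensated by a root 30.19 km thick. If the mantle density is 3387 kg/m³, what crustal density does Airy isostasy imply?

2840 kg/m³

ρ_c h = (ρ_m − ρ_c) r → ρ_c (h + r) = ρ_m r → ρ_c = ρ_m r / (h + r).
ρ_c = 3387 × 30.19 km / (5.764 km + 30.19 km) = 2840 kg/m³.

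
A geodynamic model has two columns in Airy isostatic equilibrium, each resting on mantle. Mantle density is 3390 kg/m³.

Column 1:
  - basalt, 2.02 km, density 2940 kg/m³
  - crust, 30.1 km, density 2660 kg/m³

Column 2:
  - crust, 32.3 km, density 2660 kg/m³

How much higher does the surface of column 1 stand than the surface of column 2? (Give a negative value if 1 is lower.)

For any compensation level in the mantle, the mantle terms cancel and isostasy reduces to e = (Σt_1 − Σt_2) − (Σ(ρt)_1 − Σ(ρt)_2) / ρ_m.
Σt_1 = 32.12 km; Σt_2 = 32.3 km; Σ(ρt)_1 = 86004.8; Σ(ρt)_2 = 85918 (in km·kg/m³).
e = (32.12 − 32.3) − (86004.8 − 85918) / 3390 = −0.206 km.

−0.206 km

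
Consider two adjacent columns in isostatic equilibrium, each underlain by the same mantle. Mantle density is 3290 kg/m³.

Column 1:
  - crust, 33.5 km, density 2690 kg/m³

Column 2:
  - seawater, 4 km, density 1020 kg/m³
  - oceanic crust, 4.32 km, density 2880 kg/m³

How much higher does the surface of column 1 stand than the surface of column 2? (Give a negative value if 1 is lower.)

2.81 km

For any compensation level in the mantle, the mantle terms cancel and isostasy reduces to e = (Σt_1 − Σt_2) − (Σ(ρt)_1 − Σ(ρt)_2) / ρ_m.
Σt_1 = 33.5 km; Σt_2 = 8.32 km; Σ(ρt)_1 = 90115; Σ(ρt)_2 = 16521.6 (in km·kg/m³).
e = (33.5 − 8.32) − (90115 − 16521.6) / 3290 = 2.81 km.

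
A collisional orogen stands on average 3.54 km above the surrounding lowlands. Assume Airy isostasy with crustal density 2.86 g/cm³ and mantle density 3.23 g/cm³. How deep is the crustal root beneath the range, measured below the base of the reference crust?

27.4 km

Balancing pressure at the compensation depth: the weight of the topography is balanced by the buoyancy of the root, ρ_c h = (ρ_m − ρ_c) r.
r = h · ρ_c / (ρ_m − ρ_c) = 3.54 km × 2.86 / (3.23 − 2.86) = 27.4 km.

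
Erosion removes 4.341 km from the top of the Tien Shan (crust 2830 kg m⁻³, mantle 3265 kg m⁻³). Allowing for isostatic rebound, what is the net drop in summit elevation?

Rebound u = e ρ_c/ρ_m = 4.341 km × 2830/3265 = 3.763 km.
Net surface drop = e − u = 4.341 km − 3.763 km = e (ρ_m − ρ_c)/ρ_m = 0.578 km.

0.578 km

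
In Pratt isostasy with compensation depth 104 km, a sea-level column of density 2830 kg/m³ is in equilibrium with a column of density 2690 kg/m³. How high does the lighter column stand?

ρ_ref D = ρ (D + h) → h = D (ρ_ref − ρ)/ρ.
h = 104 km × (2830 − 2690)/2690 = 5.41 km.

5.41 km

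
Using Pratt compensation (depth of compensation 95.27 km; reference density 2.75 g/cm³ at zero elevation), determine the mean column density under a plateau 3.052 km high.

2.66 g/cm³

Pratt balance: ρ_ref D = ρ (D + h).
ρ = ρ_ref D/(D + h) = 2.75 × 95.27 km/(95.27 km + 3.052 km) = 2.66 g/cm³.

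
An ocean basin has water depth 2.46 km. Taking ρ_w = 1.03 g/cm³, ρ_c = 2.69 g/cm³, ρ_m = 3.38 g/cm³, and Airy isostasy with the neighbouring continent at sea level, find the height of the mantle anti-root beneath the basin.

For local isostatic compensation: replacing crust with seawater at the top is compensated by replacing crust with mantle at the base: d (ρ_c − ρ_w) = a (ρ_m − ρ_c).
a = d (ρ_c − ρ_w)/(ρ_m − ρ_c) = 2.46 km × 1.66/0.69 = 5.92 km.

5.92 km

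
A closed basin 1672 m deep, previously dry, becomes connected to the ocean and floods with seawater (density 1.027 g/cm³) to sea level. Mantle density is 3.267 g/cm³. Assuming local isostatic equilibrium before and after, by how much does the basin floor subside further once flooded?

767 m

After flooding the water column is d + s deep. Its weight must equal the weight of mantle displaced by the extra subsidence s: (d + s) ρ_w = s ρ_m.
s = d ρ_w / (ρ_m − ρ_w) = 1672 m × 1.027/(3.267 − 1.027) = 767 m.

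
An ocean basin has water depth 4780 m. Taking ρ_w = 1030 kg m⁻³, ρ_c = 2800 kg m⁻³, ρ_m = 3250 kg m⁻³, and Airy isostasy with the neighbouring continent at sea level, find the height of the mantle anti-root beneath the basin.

For local isostatic compensation: replacing crust with seawater at the top is compensated by replacing crust with mantle at the base: d (ρ_c − ρ_w) = a (ρ_m − ρ_c).
a = d (ρ_c − ρ_w)/(ρ_m − ρ_c) = 4780 m × 1770/450 = 18800 m.

18800 m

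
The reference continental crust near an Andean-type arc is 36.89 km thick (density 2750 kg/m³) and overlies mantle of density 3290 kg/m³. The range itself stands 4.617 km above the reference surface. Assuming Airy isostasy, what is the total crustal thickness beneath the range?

Root depth r = h ρ_c / (ρ_m − ρ_c) = 4.617 km × 2750 / 540 = 23.51 km.
Total thickness = T + h + r = 36.89 km + 4.617 km + 23.51 km = 65 km.

65 km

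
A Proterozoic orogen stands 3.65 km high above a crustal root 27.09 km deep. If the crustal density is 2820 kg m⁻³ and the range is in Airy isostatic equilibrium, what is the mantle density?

3200 kg m⁻³

Airy balance: ρ_c h = (ρ_m − ρ_c) r → ρ_m = ρ_c (1 + h/r).
ρ_m = 2820 × (1 + 3.65 km/27.09 km) = 3200 kg m⁻³.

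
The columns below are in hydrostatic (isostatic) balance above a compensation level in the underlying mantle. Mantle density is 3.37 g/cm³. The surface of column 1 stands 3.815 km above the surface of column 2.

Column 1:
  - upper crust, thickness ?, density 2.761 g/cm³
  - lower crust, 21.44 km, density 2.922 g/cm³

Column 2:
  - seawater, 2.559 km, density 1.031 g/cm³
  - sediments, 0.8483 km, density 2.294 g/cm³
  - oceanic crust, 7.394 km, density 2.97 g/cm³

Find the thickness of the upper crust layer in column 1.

21.5 km

Take the compensation level at the base of the deeper column (depth z_c below the surface of column 1) and equate Σ ρ_i t_i down to z_c; mantle fills any gap and the z_c terms cancel.
Column 1: x×2.761 + 21.44×2.922 + (z_c − 21.44 − x)×3.37
Column 2: 3.815×0 + 2.559×1.031 + 0.8483×2.294 + 7.394×2.97 + (z_c − 3.815 − 10.8013)×3.37
The z_c×3.37 term appears on both sides and cancels. Collect the known terms of each column as K = Σ(ρt)_known − 3.37 × (depth of known layers): K_1 = 62.64768 − 3.37×21.44 = −9.60512; K_2 = 26.5445092 − 3.37×(3.815 + 10.8013) = −22.7124218.
Balance: K_1 − x×(3.37 − 2.761) = K_2, so x = (K_1 − K_2)/(3.37 − 2.761) = 13.1073/0.609 = 21.5 km.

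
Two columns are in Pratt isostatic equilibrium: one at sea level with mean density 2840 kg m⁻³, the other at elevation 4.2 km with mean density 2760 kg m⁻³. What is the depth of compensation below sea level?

145 km

ρ_ref D = ρ (D + h) → D (ρ_ref − ρ) = ρ h.
D = ρ h/(ρ_ref − ρ) = 2760 × 4.2 km/(2840 − 2760) = 145 km.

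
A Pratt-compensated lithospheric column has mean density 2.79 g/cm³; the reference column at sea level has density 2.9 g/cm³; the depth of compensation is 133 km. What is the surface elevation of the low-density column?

ρ_ref D = ρ (D + h) → h = D (ρ_ref − ρ)/ρ.
h = 133 km × (2.9 − 2.79)/2.79 = 5.24 km.

5.24 km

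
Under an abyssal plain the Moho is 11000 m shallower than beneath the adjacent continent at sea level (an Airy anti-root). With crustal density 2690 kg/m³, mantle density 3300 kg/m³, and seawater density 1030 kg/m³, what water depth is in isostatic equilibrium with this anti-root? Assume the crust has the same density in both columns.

Replacing a thickness d of crust by seawater at the top must be balanced by replacing crust with mantle at the base: d (ρ_c − ρ_w) = a (ρ_m − ρ_c).
d = a (ρ_m − ρ_c)/(ρ_c − ρ_w) = 11000 m × 610/1660 = 4040 m.

4040 m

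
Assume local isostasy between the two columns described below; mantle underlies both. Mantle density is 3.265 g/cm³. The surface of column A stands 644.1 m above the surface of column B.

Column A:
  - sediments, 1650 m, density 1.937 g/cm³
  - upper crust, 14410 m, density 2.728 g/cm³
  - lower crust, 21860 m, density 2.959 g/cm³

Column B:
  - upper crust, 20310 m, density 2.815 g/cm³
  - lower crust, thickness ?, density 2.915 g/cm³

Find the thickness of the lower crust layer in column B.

15400 m

Take the compensation level at the base of the deeper column (depth z_c below the surface of column A) and equate Σ ρ_i t_i down to z_c; mantle fills any gap and the z_c terms cancel.
Column A: 1650×1.937 + 14410×2.728 + 21860×2.959 + (z_c − 37920)×3.265
Column B: 644.1×0 + 20310×2.815 + x×2.915 + (z_c − 644.1 − 20310 − x)×3.265
The z_c×3.265 term appears on both sides and cancels. Collect the known terms of each column as K = Σ(ρt)_known − 3.265 × (depth of known layers): K_A = 107190.27 − 3.265×37920 = −16618.53; K_B = 57172.65 − 3.265×(644.1 + 20310) = −11242.4865.
Balance: K_A = K_B − x×(3.265 − 2.915), so x = (K_B − K_A)/(3.265 − 2.915) = 5376.04/0.35 = 15400 m.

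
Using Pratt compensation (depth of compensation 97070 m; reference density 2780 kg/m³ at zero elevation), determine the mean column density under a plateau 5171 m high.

Pratt balance: ρ_ref D = ρ (D + h).
ρ = ρ_ref D/(D + h) = 2780 × 97070 m/(97070 m + 5171 m) = 2640 kg/m³.

2640 kg/m³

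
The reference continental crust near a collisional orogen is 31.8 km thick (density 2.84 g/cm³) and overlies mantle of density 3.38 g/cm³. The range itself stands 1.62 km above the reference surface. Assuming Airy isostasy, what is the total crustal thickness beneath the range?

41.9 km

Root depth r = h ρ_c / (ρ_m − ρ_c) = 1.62 km × 2.84 / 0.54 = 8.52 km.
Total thickness = T + h + r = 31.8 km + 1.62 km + 8.52 km = 41.9 km.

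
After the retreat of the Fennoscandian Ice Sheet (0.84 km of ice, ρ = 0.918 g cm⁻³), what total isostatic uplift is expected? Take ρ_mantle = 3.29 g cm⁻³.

Removing the load lets mantle flow back in; uplift u satisfies ρ_ice t = ρ_m u.
u = t ρ_ice/ρ_m = 0.84 km × 0.918/3.29 = 0.234 km.

0.234 km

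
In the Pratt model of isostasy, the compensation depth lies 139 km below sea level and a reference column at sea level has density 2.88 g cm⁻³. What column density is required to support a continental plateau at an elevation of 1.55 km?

2.85 g cm⁻³

Pratt balance: ρ_ref D = ρ (D + h).
ρ = ρ_ref D/(D + h) = 2.88 × 139 km/(139 km + 1.55 km) = 2.85 g cm⁻³.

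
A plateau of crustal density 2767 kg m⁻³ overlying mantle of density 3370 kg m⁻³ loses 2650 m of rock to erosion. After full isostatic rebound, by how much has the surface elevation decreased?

Rebound u = e ρ_c/ρ_m = 2650 m × 2767/3370 = 2176 m.
Net surface drop = e − u = 2650 m − 2176 m = e (ρ_m − ρ_c)/ρ_m = 474 m.

474 m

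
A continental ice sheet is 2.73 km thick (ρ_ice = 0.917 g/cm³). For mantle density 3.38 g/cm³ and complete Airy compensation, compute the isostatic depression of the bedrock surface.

0.741 km

Equating mass per unit area of the two columns: the ice load ρ_ice t is balanced by mantle displaced below, ρ_m s.
s = t ρ_ice / ρ_m = 2.73 km × 0.917/3.38 = 0.741 km.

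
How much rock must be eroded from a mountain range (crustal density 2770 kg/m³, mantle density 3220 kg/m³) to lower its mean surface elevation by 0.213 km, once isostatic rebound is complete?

Net drop Δ = e − u = e − e ρ_c/ρ_m = e (ρ_m − ρ_c)/ρ_m.
e = Δ ρ_m/(ρ_m − ρ_c) = 0.213 km × 3220/450 = 1.52 km.

1.52 km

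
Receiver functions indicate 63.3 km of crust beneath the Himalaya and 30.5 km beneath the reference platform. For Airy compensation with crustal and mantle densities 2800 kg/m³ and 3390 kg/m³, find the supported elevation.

5.71 km

Excess crust Δ = 63.3 km − 30.5 km = 32.8 km, split between elevation h and root r with h + r = Δ.
Airy balance ρ_c h = (ρ_m − ρ_c) r gives r = h ρ_c/(ρ_m − ρ_c), so h (1 + ρ_c/(ρ_m − ρ_c)) = Δ, i.e. h = Δ (ρ_m − ρ_c)/ρ_m.
h = 32.8 km × 590/3390 = 5.71 km.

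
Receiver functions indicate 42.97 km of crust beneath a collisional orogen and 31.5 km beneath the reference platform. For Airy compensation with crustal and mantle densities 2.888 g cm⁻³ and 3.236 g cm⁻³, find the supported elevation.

1.23 km

Excess crust Δ = 42.97 km − 31.5 km = 11.47 km, split between elevation h and root r with h + r = Δ.
Airy balance ρ_c h = (ρ_m − ρ_c) r gives r = h ρ_c/(ρ_m − ρ_c), so h (1 + ρ_c/(ρ_m − ρ_c)) = Δ, i.e. h = Δ (ρ_m − ρ_c)/ρ_m.
h = 11.47 km × 0.348/3.236 = 1.23 km.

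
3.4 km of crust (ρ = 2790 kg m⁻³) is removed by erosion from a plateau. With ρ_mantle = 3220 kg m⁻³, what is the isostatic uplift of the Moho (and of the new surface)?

Unloading: uplift u = e ρ_c/ρ_m = 3.4 km × 2790/3220 = 2.95 km.

2.95 km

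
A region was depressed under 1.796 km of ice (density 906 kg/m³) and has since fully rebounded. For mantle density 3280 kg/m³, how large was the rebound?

Removing the load lets mantle flow back in; uplift u satisfies ρ_ice t = ρ_m u.
u = t ρ_ice/ρ_m = 1.796 km × 906/3280 = 0.496 km.

0.496 km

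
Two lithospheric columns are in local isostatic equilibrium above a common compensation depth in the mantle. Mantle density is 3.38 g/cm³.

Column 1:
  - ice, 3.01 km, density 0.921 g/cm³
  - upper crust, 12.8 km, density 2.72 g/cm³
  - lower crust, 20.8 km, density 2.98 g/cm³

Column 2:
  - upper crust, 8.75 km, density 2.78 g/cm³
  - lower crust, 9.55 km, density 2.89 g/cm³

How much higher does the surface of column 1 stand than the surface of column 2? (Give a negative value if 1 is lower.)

For any compensation level in the mantle, the mantle terms cancel and isostasy reduces to e = (Σt_1 − Σt_2) − (Σ(ρt)_1 − Σ(ρt)_2) / ρ_m.
Σt_1 = 36.61 km; Σt_2 = 18.3 km; Σ(ρt)_1 = 99.57221; Σ(ρt)_2 = 51.9245 (in km·g/cm³).
e = (36.61 − 18.3) − (99.57221 − 51.9245) / 3.38 = 4.21 km.

4.21 km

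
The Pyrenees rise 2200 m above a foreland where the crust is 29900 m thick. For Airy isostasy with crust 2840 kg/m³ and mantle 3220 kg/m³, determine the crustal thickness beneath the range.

Root depth r = h ρ_c / (ρ_m − ρ_c) = 2200 m × 2840 / 380 = 16440 m.
Total thickness = T + h + r = 29900 m + 2200 m + 16440 m = 48500 m.

48500 m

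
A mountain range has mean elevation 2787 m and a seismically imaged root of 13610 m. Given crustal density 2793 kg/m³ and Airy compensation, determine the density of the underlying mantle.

3360 kg/m³

Airy balance: ρ_c h = (ρ_m − ρ_c) r → ρ_m = ρ_c (1 + h/r).
ρ_m = 2793 × (1 + 2787 m/13610 m) = 3360 kg/m³.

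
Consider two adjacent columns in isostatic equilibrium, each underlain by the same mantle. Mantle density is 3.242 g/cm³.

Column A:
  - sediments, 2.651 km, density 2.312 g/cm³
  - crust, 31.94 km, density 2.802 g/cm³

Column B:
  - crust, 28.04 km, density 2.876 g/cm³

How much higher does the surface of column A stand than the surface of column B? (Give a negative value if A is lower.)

For any compensation level in the mantle, the mantle terms cancel and isostasy reduces to e = (Σt_A − Σt_B) − (Σ(ρt)_A − Σ(ρt)_B) / ρ_m.
Σt_A = 34.591 km; Σt_B = 28.04 km; Σ(ρt)_A = 95.624992; Σ(ρt)_B = 80.64304 (in km·g/cm³).
e = (34.591 − 28.04) − (95.624992 − 80.64304) / 3.242 = 1.93 km.

1.93 km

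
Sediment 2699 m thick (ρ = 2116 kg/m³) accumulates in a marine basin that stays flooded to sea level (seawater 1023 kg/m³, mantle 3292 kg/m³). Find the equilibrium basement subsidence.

1300 m

Submarine loading: the sediment displaces seawater, and the subsidence is in turn flooded, so s (ρ_m − ρ_w) = t (ρ_sed − ρ_w).
s = 2699 m × (2116 − 1023) / (3292 − 1023) = 1300 m.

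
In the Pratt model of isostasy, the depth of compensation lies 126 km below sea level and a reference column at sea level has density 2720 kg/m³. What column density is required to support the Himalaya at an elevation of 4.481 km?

2630 kg/m³

Pratt balance: ρ_ref D = ρ (D + h).
ρ = ρ_ref D/(D + h) = 2720 × 126 km/(126 km + 4.481 km) = 2630 kg/m³.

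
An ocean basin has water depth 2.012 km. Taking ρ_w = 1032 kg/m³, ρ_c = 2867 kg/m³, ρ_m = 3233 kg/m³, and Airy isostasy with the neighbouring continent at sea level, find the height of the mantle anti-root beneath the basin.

Equating mass per unit area of the two columns: replacing crust with seawater at the top is compensated by replacing crust with mantle at the base: d (ρ_c − ρ_w) = a (ρ_m − ρ_c).
a = d (ρ_c − ρ_w)/(ρ_m − ρ_c) = 2.012 km × 1835/366 = 10.1 km.

10.1 km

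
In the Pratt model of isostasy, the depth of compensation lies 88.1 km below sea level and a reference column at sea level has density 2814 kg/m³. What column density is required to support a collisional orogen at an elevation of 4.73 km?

Pratt balance: ρ_ref D = ρ (D + h).
ρ = ρ_ref D/(D + h) = 2814 × 88.1 km/(88.1 km + 4.73 km) = 2670 kg/m³.

2670 kg/m³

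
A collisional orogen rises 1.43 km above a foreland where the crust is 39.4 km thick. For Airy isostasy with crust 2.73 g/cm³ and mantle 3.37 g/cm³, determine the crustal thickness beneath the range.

Root depth r = h ρ_c / (ρ_m − ρ_c) = 1.43 km × 2.73 / 0.64 = 6.1 km.
Total thickness = T + h + r = 39.4 km + 1.43 km + 6.1 km = 46.9 km.

46.9 km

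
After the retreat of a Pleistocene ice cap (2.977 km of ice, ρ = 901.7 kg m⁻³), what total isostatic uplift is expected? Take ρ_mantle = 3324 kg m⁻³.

0.808 km

Removing the load lets mantle flow back in; uplift u satisfies ρ_ice t = ρ_m u.
u = t ρ_ice/ρ_m = 2.977 km × 901.7/3324 = 0.808 km.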